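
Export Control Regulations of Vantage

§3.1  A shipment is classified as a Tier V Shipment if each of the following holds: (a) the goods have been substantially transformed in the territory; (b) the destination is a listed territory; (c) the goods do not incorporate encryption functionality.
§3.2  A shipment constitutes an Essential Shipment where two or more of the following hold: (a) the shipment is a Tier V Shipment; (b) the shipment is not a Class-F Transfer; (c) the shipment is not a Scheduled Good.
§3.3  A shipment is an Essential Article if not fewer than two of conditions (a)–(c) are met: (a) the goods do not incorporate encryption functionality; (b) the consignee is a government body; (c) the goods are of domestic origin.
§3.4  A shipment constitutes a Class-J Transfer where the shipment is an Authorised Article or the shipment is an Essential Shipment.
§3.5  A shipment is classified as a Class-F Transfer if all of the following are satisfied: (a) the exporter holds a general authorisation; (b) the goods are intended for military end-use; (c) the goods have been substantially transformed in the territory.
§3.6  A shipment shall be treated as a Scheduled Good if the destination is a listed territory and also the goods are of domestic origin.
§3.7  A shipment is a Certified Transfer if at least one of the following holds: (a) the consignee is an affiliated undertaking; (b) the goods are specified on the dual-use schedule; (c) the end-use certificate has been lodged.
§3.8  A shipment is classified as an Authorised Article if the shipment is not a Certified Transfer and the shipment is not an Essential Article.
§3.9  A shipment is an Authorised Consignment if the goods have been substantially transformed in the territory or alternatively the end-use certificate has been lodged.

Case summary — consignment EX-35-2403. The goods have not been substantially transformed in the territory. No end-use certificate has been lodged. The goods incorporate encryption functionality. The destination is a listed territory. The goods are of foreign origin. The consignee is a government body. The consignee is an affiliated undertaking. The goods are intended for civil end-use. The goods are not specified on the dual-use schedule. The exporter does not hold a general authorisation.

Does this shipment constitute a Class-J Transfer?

§3.7 — Certified Transfer: [the consignee is an affiliated undertaking? yes] OR [the goods are specified on the dual-use schedule? no] OR [the end-use certificate has been lodged? no] → satisfied.
§3.3 — Essential Article: the goods do not incorporate encryption functionality? no; the consignee is a government body? yes; the goods are of domestic origin? no — 1 of 3 hold (need ≥2) → not satisfied.
§3.8 — Authorised Article: [not a Certified Transfer (§3.7)? no] AND [not an Essential Article (§3.3)? yes] → not satisfied.
§3.1 — Tier V Shipment: [the goods have been substantially transformed in the territory? no] AND [the destination is a listed territory? yes] AND [the goods do not incorporate encryption functionality? no] → not satisfied.
§3.5 — Class-F Transfer: [the exporter holds a general authorisation? no] AND [the goods are intended for military end-use? no] AND [the goods have been substantially transformed in the territory? no] → not satisfied.
§3.6 — Scheduled Good: [the destination is a listed territory? yes] AND [the goods are of domestic origin? no] → not satisfied.
§3.2 — Essential Shipment: Tier V Shipment (§3.1)? no; not a Class-F Transfer (§3.5)? yes; not a Scheduled Good (§3.6)? yes — 2 of 3 hold (need ≥2) → satisfied.
§3.4 — Class-J Transfer: [Authorised Article (§3.8)? no] OR [Essential Shipment (§3.2)? yes] → satisfied.

Yes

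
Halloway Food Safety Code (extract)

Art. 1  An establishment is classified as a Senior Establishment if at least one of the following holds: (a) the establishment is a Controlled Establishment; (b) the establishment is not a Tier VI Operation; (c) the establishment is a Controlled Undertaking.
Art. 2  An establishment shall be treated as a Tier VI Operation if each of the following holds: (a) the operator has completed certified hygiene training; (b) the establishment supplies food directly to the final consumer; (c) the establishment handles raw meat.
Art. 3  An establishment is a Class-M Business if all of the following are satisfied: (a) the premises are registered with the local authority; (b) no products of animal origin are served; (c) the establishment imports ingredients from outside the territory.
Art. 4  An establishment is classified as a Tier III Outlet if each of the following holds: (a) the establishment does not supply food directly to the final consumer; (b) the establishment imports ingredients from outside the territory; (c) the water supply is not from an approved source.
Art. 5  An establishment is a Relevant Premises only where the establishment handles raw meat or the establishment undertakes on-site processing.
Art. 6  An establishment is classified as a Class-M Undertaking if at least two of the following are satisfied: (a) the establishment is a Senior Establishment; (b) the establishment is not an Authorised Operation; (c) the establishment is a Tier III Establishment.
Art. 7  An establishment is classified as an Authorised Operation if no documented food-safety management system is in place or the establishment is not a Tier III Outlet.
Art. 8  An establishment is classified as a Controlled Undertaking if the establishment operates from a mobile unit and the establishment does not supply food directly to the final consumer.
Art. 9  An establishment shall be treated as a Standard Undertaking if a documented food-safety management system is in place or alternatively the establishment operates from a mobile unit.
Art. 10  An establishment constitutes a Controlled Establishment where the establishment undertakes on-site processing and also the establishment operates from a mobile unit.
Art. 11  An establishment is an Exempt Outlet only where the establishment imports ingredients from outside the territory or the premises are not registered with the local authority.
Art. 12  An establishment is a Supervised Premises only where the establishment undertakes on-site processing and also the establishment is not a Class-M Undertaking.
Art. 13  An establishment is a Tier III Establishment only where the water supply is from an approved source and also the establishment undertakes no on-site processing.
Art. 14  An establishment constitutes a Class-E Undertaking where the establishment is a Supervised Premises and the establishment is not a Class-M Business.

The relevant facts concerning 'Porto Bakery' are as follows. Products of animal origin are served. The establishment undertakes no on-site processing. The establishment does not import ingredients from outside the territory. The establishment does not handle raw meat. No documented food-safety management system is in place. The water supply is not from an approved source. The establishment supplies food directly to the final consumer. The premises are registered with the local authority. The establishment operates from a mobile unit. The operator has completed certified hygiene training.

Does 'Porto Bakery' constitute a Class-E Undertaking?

No

article 10 — Controlled Establishment: [the establishment undertakes on-site processing? no] AND [the establishment operates from a mobile unit? yes] → not satisfied.
article 2 — Tier VI Operation: [the operator has completed certified hygiene training? yes] AND [the establishment supplies food directly to the final consumer? yes] AND [the establishment handles raw meat? no] → not satisfied.
article 8 — Controlled Undertaking: [the establishment operates from a mobile unit? yes] AND [the establishment does not supply food directly to the final consumer? no] → not satisfied.
article 1 — Senior Establishment: [Controlled Establishment (article 10)? no] OR [not a Tier VI Operation (article 2)? yes] OR [Controlled Undertaking (article 8)? no] → satisfied.
article 4 — Tier III Outlet: [the establishment does not supply food directly to the final consumer? no] AND [the establishment imports ingredients from outside the territory? no] AND [the water supply is not from an approved source? yes] → not satisfied.
article 7 — Authorised Operation: [no documented food-safety management system is in place? yes] OR [not a Tier III Outlet (article 4)? yes] → satisfied.
article 13 — Tier III Establishment: [the water supply is from an approved source? no] AND [the establishment undertakes no on-site processing? yes] → not satisfied.
article 6 — Class-M Undertaking: Senior Establishment (article 1)? yes; not an Authorised Operation (article 7)? no; Tier III Establishment (article 13)? no — 1 of 3 hold (need ≥2) → not satisfied.
article 12 — Supervised Premises: [the establishment undertakes on-site processing? no] AND [not a Class-M Undertaking (article 6)? yes] → not satisfied.
article 3 — Class-M Business: [the premises are registered with the local authority? yes] AND [no products of animal origin are served? no] AND [the establishment imports ingredients from outside the territory? no] → not satisfied.
article 14 — Class-E Undertaking: [Supervised Premises (article 12)? no] AND [not a Class-M Business (article 3)? yes] → not satisfied.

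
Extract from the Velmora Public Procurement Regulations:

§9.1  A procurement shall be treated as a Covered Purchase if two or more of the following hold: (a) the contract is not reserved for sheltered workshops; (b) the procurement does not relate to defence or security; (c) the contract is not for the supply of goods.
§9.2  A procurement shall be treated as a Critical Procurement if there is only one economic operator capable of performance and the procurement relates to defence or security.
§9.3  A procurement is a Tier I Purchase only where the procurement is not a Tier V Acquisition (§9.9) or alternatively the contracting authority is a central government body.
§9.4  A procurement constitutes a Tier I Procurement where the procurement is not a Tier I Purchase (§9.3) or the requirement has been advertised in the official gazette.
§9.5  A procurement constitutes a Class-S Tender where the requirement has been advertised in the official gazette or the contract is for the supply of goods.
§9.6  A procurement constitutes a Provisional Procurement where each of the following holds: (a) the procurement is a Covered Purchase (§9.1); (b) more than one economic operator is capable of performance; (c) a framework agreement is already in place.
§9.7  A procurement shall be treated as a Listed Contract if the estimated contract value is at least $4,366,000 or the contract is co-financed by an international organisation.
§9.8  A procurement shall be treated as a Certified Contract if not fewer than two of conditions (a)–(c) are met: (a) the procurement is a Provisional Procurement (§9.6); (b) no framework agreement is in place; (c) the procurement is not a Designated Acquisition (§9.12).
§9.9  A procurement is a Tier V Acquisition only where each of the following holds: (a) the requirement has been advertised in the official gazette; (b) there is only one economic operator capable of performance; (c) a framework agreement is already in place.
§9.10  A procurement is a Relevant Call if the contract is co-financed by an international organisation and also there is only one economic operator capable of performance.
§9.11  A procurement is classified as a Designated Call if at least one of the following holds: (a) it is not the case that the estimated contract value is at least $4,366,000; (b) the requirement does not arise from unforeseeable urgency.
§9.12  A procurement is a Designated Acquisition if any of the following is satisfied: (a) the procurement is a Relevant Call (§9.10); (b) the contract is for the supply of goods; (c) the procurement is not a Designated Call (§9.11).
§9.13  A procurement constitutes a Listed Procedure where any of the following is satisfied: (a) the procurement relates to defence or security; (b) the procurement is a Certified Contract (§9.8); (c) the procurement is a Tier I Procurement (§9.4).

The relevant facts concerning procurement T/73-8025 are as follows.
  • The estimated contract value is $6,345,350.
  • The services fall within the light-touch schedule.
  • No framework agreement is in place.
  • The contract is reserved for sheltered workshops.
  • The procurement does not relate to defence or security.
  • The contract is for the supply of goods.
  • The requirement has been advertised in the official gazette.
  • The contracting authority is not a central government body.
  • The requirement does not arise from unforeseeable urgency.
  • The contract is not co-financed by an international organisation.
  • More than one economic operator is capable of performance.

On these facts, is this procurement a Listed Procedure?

Yes

§9.1 — Covered Purchase: the contract is not reserved for sheltered workshops? no; the procurement does not relate to defence or security? yes; the contract is not for the supply of goods? no — 1 of 3 hold (need ≥2) → not satisfied.
§9.6 — Provisional Procurement: [Covered Purchase (§9.1)? no] AND [more than one economic operator is capable of performance? yes] AND [a framework agreement is already in place? no] → not satisfied.
§9.10 — Relevant Call: [the contract is co-financed by an international organisation? no] AND [there is only one economic operator capable of performance? no] → not satisfied.
§9.11 — Designated Call: [estimated contract value: $6,345,350 ≥ $4,366,000? yes, so negated condition no] OR [the requirement does not arise from unforeseeable urgency? yes] → satisfied.
§9.12 — Designated Acquisition: [Relevant Call (§9.10)? no] OR [the contract is for the supply of goods? yes] OR [not a Designated Call (§9.11)? no] → satisfied.
§9.8 — Certified Contract: Provisional Procurement (§9.6)? no; no framework agreement is in place? yes; not a Designated Acquisition (§9.12)? no — 1 of 3 hold (need ≥2) → not satisfied.
§9.9 — Tier V Acquisition: [the requirement has been advertised in the official gazette? yes] AND [there is only one economic operator capable of performance? no] AND [a framework agreement is already in place? no] → not satisfied.
§9.3 — Tier I Purchase: [not a Tier V Acquisition (§9.9)? yes] OR [the contracting authority is a central government body? no] → satisfied.
§9.4 — Tier I Procurement: [not a Tier I Purchase (§9.3)? no] OR [the requirement has been advertised in the official gazette? yes] → satisfied.
§9.13 — Listed Procedure: [the procurement relates to defence or security? no] OR [Certified Contract (§9.8)? no] OR [Tier I Procurement (§9.4)? yes] → satisfied.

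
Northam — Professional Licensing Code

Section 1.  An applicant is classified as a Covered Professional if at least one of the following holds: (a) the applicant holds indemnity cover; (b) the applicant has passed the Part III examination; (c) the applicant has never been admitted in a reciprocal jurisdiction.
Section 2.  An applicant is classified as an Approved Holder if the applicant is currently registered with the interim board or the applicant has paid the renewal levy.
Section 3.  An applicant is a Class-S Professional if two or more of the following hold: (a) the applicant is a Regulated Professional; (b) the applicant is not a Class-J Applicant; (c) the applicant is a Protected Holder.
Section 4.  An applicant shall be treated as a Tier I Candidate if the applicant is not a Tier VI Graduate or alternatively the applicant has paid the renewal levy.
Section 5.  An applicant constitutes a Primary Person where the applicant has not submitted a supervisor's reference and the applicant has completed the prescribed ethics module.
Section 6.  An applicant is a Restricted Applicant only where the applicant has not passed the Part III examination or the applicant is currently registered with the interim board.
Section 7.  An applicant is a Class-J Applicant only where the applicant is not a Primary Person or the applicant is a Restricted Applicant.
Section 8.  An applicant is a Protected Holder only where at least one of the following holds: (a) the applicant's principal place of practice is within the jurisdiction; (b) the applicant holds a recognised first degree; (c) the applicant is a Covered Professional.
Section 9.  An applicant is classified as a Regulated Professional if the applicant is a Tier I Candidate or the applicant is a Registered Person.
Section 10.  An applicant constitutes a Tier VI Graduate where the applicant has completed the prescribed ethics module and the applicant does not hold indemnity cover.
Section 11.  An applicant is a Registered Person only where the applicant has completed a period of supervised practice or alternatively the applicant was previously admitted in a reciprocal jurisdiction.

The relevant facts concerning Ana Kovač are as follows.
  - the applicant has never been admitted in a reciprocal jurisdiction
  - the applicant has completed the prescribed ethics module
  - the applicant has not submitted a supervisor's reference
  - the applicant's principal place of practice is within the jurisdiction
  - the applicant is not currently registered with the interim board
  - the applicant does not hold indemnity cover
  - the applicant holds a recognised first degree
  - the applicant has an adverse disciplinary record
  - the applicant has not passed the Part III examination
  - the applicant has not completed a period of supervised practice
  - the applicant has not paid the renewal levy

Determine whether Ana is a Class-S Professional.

Under section 10: the applicant has completed the prescribed ethics module? yes; and the applicant does not hold indemnity cover? yes. So the applicant is a Tier VI Graduate.
Under section 4: not a Tier VI Graduate (section 10)? no; or the applicant has paid the renewal levy? no. So the applicant is not a Tier I Candidate.
Under section 11: the applicant has completed a period of supervised practice? no; or the applicant was previously admitted in a reciprocal jurisdiction? no. So the applicant is not a Registered Person.
Under section 9: Tier I Candidate (section 4)? no; or Registered Person (section 11)? no. So the applicant is not a Regulated Professional.
Under section 5: the applicant has not submitted a supervisor's reference? yes; and the applicant has completed the prescribed ethics module? yes. So the applicant is a Primary Person.
Under section 6: the applicant has not passed the Part III examination? yes; or the applicant is currently registered with the interim board? no. So the applicant is a Restricted Applicant.
Under section 7: not a Primary Person (section 5)? no; or Restricted Applicant (section 6)? yes. So the applicant is a Class-J Applicant.
Under section 1: the applicant holds indemnity cover? no; or the applicant has passed the Part III examination? no; or the applicant has never been admitted in a reciprocal jurisdiction? yes. So the applicant is a Covered Professional.
Under section 8: the applicant's principal place of practice is within the jurisdiction? yes; or the applicant holds a recognised first degree? yes; or Covered Professional (section 1)? yes. So the applicant is a Protected Holder.
Under section 3: Regulated Professional (section 9)? no; not a Class-J Applicant (section 7)? no; Protected Holder (section 8)? yes — 1 of 3 hold (need ≥2) → not satisfied.

No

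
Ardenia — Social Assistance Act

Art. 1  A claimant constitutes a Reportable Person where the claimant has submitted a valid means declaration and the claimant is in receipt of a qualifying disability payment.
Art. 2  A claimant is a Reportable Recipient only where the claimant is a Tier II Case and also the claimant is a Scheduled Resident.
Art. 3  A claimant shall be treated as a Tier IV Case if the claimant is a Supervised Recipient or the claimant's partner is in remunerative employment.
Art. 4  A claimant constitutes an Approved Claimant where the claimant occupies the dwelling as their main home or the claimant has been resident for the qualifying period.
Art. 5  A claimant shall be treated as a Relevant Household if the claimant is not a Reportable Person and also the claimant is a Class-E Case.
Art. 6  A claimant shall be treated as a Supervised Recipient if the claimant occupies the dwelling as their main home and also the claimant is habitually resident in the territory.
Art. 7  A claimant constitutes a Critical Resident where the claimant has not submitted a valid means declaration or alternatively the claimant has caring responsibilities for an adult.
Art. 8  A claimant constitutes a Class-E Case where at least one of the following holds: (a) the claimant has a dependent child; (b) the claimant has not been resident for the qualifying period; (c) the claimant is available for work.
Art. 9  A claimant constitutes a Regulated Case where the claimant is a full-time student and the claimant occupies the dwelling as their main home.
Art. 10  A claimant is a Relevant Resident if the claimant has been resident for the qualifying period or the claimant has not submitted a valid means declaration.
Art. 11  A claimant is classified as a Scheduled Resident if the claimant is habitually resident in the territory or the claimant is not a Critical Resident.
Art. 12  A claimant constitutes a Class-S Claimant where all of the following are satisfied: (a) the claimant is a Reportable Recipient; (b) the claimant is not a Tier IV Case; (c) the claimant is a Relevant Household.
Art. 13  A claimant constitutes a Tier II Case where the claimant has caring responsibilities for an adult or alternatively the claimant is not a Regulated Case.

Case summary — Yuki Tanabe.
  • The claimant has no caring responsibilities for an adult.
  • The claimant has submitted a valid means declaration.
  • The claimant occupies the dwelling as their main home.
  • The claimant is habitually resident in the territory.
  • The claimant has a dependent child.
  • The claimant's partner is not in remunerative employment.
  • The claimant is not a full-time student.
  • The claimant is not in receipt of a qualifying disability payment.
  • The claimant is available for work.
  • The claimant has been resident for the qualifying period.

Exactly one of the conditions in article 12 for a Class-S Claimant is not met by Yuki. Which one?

Under article 9: the claimant is a full-time student? no; and the claimant occupies the dwelling as their main home? yes. So the claimant is not a Regulated Case.
Under article 13: the claimant has caring responsibilities for an adult? no; or not a Regulated Case (article 9)? yes. So the claimant is a Tier II Case.
Under article 7: the claimant has not submitted a valid means declaration? no; or the claimant has caring responsibilities for an adult? no. So the claimant is not a Critical Resident.
Under article 11: the claimant is habitually resident in the territory? yes; or not a Critical Resident (article 7)? yes. So the claimant is a Scheduled Resident.
Under article 2: Tier II Case (article 13)? yes; and Scheduled Resident (article 11)? yes. So the claimant is a Reportable Recipient.
Under article 6: the claimant occupies the dwelling as their main home? yes; and the claimant is habitually resident in the territory? yes. So the claimant is a Supervised Recipient.
Under article 3: Supervised Recipient (article 6)? yes; or the claimant's partner is in remunerative employment? no. So the claimant is a Tier IV Case.
Under article 1: the claimant has submitted a valid means declaration? yes; and the claimant is in receipt of a qualifying disability payment? no. So the claimant is not a Reportable Person.
Under article 8: the claimant has a dependent child? yes; or the claimant has not been resident for the qualifying period? no; or the claimant is available for work? yes. So the claimant is a Class-E Case.
Under article 5: not a Reportable Person (article 1)? yes; and Class-E Case (article 8)? yes. So the claimant is a Relevant Household.
Under article 12: Reportable Recipient (article 2)? yes; and not a Tier IV Case (article 3)? no; and Relevant Household (article 5)? yes. So the claimant is not a Class-S Claimant.

Tier IV Case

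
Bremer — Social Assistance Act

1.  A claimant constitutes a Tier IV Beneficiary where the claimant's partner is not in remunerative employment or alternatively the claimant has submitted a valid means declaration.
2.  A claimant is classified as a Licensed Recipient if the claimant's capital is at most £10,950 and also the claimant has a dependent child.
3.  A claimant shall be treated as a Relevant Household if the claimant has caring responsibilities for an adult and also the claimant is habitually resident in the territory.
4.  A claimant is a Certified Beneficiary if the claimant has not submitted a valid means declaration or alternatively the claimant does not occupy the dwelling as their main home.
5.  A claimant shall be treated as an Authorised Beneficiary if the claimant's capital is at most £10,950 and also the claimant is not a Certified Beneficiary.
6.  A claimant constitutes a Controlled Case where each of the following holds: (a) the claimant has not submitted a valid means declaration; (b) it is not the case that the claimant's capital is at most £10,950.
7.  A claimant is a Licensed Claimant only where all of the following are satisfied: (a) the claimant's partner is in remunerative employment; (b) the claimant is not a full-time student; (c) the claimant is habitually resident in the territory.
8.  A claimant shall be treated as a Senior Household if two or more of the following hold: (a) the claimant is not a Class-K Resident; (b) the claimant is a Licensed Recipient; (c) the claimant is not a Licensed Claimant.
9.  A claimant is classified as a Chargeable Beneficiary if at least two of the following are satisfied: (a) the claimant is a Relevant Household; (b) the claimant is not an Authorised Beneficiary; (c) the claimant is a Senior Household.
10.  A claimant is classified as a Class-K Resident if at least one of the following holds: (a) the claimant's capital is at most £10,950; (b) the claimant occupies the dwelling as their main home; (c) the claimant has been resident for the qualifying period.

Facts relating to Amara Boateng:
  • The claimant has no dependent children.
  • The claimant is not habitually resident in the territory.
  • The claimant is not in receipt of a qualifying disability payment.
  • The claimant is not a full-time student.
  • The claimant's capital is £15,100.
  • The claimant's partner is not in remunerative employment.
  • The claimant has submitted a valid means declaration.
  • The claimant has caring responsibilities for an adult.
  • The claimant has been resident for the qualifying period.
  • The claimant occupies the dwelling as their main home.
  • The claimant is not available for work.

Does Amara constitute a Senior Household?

No

paragraph 10 — Class-K Resident: [claimant's capital: £15,100 ≤ £10,950? no] OR [the claimant occupies the dwelling as their main home? yes] OR [the claimant has been resident for the qualifying period? yes] → satisfied.
paragraph 2 — Licensed Recipient: [claimant's capital: £15,100 ≤ £10,950? no] AND [the claimant has a dependent child? no] → not satisfied.
paragraph 7 — Licensed Claimant: [the claimant's partner is in remunerative employment? no] AND [the claimant is not a full-time student? yes] AND [the claimant is habitually resident in the territory? no] → not satisfied.
paragraph 8 — Senior Household: not a Class-K Resident (paragraph 10)? no; Licensed Recipient (paragraph 2)? no; not a Licensed Claimant (paragraph 7)? yes — 1 of 3 hold (need ≥2) → not satisfied.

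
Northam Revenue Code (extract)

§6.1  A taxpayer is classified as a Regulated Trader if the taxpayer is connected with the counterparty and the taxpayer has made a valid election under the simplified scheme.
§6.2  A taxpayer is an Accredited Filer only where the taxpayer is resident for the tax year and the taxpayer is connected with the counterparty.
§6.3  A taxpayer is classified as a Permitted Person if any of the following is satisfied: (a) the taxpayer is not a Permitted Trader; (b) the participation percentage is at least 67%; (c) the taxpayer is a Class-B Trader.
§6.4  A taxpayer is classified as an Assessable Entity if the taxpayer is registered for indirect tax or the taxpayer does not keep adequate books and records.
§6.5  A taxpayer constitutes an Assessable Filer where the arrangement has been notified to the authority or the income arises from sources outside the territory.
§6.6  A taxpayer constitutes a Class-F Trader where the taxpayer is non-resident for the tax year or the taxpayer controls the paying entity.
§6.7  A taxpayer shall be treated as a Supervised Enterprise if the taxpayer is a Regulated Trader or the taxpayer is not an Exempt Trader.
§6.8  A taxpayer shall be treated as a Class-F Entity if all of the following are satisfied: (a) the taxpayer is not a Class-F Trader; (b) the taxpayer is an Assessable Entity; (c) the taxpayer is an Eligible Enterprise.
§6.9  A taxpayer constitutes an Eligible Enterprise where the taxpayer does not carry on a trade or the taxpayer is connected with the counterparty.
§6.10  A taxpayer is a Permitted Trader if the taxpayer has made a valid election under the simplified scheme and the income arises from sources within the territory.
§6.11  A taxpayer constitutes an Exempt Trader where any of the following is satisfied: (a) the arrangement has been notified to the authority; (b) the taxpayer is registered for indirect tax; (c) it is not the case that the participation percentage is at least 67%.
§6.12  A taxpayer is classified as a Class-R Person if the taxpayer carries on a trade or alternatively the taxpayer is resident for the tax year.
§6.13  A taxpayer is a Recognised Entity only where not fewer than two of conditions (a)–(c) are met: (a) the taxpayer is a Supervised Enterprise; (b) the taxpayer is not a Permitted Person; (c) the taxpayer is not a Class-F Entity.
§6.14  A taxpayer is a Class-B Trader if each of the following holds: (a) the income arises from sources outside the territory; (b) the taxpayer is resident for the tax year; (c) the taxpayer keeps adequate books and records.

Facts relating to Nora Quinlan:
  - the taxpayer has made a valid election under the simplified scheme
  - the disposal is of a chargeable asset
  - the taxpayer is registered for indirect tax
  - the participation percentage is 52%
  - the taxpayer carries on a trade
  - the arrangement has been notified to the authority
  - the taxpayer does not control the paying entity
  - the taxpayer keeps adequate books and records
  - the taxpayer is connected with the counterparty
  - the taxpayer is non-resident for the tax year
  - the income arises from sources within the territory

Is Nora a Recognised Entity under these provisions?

Yes

Under §6.1: the taxpayer is connected with the counterparty? yes; and the taxpayer has made a valid election under the simplified scheme? yes. So the taxpayer is a Regulated Trader.
Under §6.11: the arrangement has been notified to the authority? yes; or the taxpayer is registered for indirect tax? yes; or participation percentage: 52% ≥ 67%? no, so negated condition yes. So the taxpayer is an Exempt Trader.
Under §6.7: Regulated Trader (§6.1)? yes; or not an Exempt Trader (§6.11)? no. So the taxpayer is a Supervised Enterprise.
Under §6.10: the taxpayer has made a valid election under the simplified scheme? yes; and the income arises from sources within the territory? yes. So the taxpayer is a Permitted Trader.
Under §6.14: the income arises from sources outside the territory? no; and the taxpayer is resident for the tax year? no; and the taxpayer keeps adequate books and records? yes. So the taxpayer is not a Class-B Trader.
Under §6.3: not a Permitted Trader (§6.10)? no; or participation percentage: 52% ≥ 67%? no; or Class-B Trader (§6.14)? no. So the taxpayer is not a Permitted Person.
Under §6.6: the taxpayer is non-resident for the tax year? yes; or the taxpayer controls the paying entity? no. So the taxpayer is a Class-F Trader.
Under §6.4: the taxpayer is registered for indirect tax? yes; or the taxpayer does not keep adequate books and records? no. So the taxpayer is an Assessable Entity.
Under §6.9: the taxpayer does not carry on a trade? no; or the taxpayer is connected with the counterparty? yes. So the taxpayer is an Eligible Enterprise.
Under §6.8: not a Class-F Trader (§6.6)? no; and Assessable Entity (§6.4)? yes; and Eligible Enterprise (§6.9)? yes. So the taxpayer is not a Class-F Entity.
Under §6.13: Supervised Enterprise (§6.7)? yes; not a Permitted Person (§6.3)? yes; not a Class-F Entity (§6.8)? yes — 3 of 3 hold (need ≥2) → satisfied.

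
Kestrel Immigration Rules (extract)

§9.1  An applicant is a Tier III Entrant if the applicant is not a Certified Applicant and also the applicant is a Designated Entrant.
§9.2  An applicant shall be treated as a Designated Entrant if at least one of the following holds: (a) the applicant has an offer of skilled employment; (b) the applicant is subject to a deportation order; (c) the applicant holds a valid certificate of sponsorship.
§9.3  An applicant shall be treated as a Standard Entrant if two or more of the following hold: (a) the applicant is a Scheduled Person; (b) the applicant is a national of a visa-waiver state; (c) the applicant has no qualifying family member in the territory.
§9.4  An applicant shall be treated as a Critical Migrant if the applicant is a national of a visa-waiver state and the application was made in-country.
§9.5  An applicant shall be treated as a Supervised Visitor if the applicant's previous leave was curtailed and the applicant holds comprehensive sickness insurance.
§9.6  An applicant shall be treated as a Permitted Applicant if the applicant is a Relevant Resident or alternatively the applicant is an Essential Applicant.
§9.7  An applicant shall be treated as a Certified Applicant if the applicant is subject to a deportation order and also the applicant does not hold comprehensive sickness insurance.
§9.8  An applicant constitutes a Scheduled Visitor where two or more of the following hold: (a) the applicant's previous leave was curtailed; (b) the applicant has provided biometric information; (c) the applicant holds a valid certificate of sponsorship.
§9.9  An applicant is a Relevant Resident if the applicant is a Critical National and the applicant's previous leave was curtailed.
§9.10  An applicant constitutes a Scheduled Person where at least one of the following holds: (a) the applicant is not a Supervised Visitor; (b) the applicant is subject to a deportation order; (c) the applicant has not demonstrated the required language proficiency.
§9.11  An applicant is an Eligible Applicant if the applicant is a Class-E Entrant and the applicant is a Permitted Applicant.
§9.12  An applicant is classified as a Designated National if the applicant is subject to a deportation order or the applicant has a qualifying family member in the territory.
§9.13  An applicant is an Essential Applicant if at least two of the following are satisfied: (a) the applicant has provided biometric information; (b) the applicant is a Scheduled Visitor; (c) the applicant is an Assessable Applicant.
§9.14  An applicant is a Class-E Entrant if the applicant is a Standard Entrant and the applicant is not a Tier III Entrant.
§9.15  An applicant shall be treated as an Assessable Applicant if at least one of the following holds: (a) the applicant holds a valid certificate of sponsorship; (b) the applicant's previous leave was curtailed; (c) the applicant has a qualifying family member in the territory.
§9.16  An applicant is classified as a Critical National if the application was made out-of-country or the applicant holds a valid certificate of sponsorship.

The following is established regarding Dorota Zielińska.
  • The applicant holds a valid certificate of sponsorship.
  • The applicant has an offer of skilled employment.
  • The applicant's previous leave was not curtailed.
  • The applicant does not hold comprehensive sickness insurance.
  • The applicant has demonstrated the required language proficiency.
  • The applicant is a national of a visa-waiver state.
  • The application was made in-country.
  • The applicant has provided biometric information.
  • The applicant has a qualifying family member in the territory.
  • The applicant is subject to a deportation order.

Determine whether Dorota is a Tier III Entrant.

No

§9.7 — Certified Applicant: [the applicant is subject to a deportation order? yes] AND [the applicant does not hold comprehensive sickness insurance? yes] → satisfied.
§9.2 — Designated Entrant: [the applicant has an offer of skilled employment? yes] OR [the applicant is subject to a deportation order? yes] OR [the applicant holds a valid certificate of sponsorship? yes] → satisfied.
§9.1 — Tier III Entrant: [not a Certified Applicant (§9.7)? no] AND [Designated Entrant (§9.2)? yes] → not satisfied.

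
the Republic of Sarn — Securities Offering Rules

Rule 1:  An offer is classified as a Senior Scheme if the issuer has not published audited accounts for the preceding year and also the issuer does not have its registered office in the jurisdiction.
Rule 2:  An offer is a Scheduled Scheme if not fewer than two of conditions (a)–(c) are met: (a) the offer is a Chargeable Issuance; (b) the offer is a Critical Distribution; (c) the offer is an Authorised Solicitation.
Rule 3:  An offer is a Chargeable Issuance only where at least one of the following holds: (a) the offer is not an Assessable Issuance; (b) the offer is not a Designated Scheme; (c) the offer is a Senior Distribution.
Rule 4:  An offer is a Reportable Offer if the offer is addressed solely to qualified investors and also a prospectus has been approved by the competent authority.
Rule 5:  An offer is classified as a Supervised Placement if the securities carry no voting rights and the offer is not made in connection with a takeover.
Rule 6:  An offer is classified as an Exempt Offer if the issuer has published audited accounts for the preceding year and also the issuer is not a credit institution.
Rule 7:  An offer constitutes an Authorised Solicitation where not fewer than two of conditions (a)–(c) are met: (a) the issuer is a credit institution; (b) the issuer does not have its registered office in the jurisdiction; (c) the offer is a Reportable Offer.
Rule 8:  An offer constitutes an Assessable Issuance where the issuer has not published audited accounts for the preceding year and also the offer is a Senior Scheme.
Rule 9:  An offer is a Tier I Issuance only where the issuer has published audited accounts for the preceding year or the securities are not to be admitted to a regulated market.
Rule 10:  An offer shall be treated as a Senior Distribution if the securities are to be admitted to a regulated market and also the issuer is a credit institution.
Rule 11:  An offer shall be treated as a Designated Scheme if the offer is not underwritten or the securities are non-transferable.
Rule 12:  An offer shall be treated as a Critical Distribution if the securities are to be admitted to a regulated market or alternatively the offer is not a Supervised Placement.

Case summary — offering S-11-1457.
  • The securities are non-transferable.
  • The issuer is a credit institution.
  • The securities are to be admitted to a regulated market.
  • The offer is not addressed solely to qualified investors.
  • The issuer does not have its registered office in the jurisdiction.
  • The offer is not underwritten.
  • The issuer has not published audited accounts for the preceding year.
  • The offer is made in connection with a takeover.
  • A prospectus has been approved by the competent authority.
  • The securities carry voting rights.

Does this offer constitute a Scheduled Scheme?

rule 1 — Senior Scheme: [the issuer has not published audited accounts for the preceding year? yes] AND [the issuer does not have its registered office in the jurisdiction? yes] → satisfied.
rule 8 — Assessable Issuance: [the issuer has not published audited accounts for the preceding year? yes] AND [Senior Scheme (rule 1)? yes] → satisfied.
rule 11 — Designated Scheme: [the offer is not underwritten? yes] OR [the securities are non-transferable? yes] → satisfied.
rule 10 — Senior Distribution: [the securities are to be admitted to a regulated market? yes] AND [the issuer is a credit institution? yes] → satisfied.
rule 3 — Chargeable Issuance: [not an Assessable Issuance (rule 8)? no] OR [not a Designated Scheme (rule 11)? no] OR [Senior Distribution (rule 10)? yes] → satisfied.
rule 5 — Supervised Placement: [the securities carry no voting rights? no] AND [the offer is not made in connection with a takeover? no] → not satisfied.
rule 12 — Critical Distribution: [the securities are to be admitted to a regulated market? yes] OR [not a Supervised Placement (rule 5)? yes] → satisfied.
rule 4 — Reportable Offer: [the offer is addressed solely to qualified investors? no] AND [a prospectus has been approved by the competent authority? yes] → not satisfied.
rule 7 — Authorised Solicitation: the issuer is a credit institution? yes; the issuer does not have its registered office in the jurisdiction? yes; Reportable Offer (rule 4)? no — 2 of 3 hold (need ≥2) → satisfied.
rule 2 — Scheduled Scheme: Chargeable Issuance (rule 3)? yes; Critical Distribution (rule 12)? yes; Authorised Solicitation (rule 7)? yes — 3 of 3 hold (need ≥2) → satisfied.

Yes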